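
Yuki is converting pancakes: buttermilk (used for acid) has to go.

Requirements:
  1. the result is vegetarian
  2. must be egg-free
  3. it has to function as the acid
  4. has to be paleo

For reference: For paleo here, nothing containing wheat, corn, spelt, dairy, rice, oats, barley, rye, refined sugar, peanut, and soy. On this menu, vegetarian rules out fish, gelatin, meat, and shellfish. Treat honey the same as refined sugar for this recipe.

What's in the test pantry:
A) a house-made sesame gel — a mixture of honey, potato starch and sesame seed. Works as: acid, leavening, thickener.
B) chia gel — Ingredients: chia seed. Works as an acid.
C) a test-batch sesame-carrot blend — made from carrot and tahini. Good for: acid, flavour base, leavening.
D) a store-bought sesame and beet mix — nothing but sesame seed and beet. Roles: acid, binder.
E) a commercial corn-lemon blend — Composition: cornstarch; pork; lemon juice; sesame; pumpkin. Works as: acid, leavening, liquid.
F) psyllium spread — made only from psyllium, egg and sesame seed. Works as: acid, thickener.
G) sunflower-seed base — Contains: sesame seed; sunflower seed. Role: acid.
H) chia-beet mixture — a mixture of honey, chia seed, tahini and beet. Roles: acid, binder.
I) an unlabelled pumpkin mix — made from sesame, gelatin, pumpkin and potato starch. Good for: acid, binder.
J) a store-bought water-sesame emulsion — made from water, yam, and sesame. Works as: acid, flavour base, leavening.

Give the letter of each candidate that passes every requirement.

B, C, D, G, J

A: has honey, so not paleo — out
B: works as an acid, paleo, no egg — OK
C: every rule checks out — OK
D: only sesame seed and beet; none excluded — keep
E: has cornstarch, so not paleo; has pork, so not vegetarian — out
F: has egg, so not egg-free — no
G: all constraints satisfied — OK
H: has honey, so not paleo — reject
I: has gelatin, so not vegetarian — no
J: only sesame, water, and yam; none excluded — OK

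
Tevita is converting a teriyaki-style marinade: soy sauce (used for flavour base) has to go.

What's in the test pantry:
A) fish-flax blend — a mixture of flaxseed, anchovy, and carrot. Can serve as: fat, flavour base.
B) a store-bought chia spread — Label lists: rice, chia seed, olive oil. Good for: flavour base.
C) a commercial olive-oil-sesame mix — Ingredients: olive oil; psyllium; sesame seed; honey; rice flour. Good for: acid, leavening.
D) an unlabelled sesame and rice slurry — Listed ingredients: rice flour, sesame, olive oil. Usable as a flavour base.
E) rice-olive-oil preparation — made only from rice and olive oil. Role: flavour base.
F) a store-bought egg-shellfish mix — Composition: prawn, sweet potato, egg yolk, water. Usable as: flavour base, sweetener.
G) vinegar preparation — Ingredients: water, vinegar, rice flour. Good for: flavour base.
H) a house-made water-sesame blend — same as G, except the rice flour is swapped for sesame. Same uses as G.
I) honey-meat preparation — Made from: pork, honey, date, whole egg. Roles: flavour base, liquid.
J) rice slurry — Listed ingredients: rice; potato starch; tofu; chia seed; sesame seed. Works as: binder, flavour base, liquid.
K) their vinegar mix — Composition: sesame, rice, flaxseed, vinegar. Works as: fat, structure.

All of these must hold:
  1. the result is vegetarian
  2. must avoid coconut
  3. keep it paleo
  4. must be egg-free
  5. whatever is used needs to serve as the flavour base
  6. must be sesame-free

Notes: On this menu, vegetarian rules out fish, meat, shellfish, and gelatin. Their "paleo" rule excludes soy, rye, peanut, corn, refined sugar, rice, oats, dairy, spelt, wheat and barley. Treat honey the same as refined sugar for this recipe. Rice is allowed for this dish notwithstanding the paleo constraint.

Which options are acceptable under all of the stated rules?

A: has anchovy, so not vegetarian — reject
B: rice is permitted under the paleo carve-out; nothing else excluded — keep
C: not usable as a flavour base; has honey, so not paleo (and 1 more) — no
D: has sesame, so not sesame-free — out
E: rice is permitted under the paleo carve-out; nothing else excluded — keep
F: has prawn, so not vegetarian; has egg yolk, so not egg-free — out
G: rice is permitted under the paleo carve-out; nothing else excluded — OK
H: has sesame, so not sesame-free — no
I: has pork, so not vegetarian; has honey, so not paleo (and 1 more) — out
J: has tofu, so not paleo; has sesame seed, so not sesame-free — reject
K: not usable as a flavour base; has sesame, so not sesame-free — no

B, E, G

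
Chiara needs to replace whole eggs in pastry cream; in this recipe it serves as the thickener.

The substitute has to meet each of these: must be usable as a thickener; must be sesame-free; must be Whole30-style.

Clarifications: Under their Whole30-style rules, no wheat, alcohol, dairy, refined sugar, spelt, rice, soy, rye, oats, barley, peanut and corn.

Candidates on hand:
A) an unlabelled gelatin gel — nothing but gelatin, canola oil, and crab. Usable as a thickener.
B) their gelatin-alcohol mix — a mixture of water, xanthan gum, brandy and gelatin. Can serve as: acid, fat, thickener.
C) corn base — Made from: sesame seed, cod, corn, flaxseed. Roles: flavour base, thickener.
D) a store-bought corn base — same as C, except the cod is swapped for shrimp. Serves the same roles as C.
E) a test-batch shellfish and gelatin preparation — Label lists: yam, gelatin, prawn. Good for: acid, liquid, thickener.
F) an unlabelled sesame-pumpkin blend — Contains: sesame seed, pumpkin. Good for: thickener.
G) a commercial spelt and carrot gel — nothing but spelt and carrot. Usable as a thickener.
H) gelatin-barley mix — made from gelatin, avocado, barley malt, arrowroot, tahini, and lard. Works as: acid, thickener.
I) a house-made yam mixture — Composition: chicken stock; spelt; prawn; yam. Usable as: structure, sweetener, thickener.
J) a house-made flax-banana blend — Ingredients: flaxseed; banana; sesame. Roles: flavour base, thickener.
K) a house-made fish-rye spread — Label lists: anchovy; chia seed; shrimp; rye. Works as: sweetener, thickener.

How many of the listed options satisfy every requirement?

2

A: Whole30-style, no sesame — OK
B: has brandy, so not Whole30-style — no
C: has corn, so not Whole30-style; has sesame seed, so not sesame-free — no
D: has corn, so not Whole30-style; has sesame seed, so not sesame-free — out
E: only gelatin, prawn, and yam; none excluded — OK
F: has sesame seed, so not sesame-free — out
G: has spelt, so not Whole30-style — reject
H: has barley malt, so not Whole30-style; has tahini, so not sesame-free — no
I: has spelt, so not Whole30-style — no
J: has sesame, so not sesame-free — reject
K: has rye, so not Whole30-style — no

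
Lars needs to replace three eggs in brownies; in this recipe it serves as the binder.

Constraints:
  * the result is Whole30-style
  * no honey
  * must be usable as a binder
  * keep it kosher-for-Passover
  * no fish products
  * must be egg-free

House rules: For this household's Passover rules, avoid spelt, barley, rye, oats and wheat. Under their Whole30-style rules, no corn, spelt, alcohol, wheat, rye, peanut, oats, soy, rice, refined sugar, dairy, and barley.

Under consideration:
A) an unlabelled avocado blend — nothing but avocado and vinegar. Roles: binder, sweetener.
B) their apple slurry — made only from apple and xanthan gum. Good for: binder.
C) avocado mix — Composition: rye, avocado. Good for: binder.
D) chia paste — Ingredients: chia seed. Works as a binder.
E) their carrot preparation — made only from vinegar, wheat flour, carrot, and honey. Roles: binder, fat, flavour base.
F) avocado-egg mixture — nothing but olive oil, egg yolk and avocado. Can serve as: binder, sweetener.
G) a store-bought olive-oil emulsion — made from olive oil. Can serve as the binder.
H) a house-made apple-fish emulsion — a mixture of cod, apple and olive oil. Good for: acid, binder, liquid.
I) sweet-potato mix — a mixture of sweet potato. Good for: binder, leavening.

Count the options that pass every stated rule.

5

A: Whole30-style, no honey — OK
B: works as a binder, kosher-for-Passover, no honey — keep
C: has rye, so not kosher-for-Passover; has rye, so not Whole30-style — out
D: works as a binder, kosher-for-Passover, no honey — valid
E: has wheat flour, so not kosher-for-Passover; has wheat flour, so not Whole30-style (and 1 more) — out
F: has egg yolk, so not egg-free — reject
G: no honey, kosher-for-Passover — OK
H: has cod, so not fish-free — reject
I: every rule checks out — OK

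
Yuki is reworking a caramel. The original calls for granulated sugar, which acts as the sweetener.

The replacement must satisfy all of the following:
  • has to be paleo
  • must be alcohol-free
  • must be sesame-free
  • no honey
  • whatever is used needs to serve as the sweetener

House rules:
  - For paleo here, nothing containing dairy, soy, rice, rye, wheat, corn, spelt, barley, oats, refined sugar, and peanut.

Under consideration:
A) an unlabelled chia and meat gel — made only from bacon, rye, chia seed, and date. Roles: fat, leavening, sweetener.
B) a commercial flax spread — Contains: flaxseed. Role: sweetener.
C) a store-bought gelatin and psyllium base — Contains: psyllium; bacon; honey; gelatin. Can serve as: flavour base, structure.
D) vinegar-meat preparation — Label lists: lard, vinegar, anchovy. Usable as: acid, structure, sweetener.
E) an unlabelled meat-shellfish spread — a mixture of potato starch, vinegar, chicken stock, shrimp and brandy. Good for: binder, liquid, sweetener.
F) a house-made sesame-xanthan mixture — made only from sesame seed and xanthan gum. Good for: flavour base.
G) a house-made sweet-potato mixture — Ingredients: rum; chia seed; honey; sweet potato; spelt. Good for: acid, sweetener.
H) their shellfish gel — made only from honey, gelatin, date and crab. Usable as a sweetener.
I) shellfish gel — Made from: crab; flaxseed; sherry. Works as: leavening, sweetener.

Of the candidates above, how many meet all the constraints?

2

A: has rye, so not paleo — reject
B: only flaxseed; none excluded — valid
C: not usable as a sweetener; has honey, so not honey-free — reject
D: only anchovy, lard, and vinegar; none excluded — keep
E: has brandy, so not alcohol-free — no
F: not usable as a sweetener; has sesame seed, so not sesame-free — reject
G: has spelt, so not paleo; has honey, so not honey-free (and 1 more) — reject
H: has honey, so not honey-free — out
I: has sherry, so not alcohol-free — reject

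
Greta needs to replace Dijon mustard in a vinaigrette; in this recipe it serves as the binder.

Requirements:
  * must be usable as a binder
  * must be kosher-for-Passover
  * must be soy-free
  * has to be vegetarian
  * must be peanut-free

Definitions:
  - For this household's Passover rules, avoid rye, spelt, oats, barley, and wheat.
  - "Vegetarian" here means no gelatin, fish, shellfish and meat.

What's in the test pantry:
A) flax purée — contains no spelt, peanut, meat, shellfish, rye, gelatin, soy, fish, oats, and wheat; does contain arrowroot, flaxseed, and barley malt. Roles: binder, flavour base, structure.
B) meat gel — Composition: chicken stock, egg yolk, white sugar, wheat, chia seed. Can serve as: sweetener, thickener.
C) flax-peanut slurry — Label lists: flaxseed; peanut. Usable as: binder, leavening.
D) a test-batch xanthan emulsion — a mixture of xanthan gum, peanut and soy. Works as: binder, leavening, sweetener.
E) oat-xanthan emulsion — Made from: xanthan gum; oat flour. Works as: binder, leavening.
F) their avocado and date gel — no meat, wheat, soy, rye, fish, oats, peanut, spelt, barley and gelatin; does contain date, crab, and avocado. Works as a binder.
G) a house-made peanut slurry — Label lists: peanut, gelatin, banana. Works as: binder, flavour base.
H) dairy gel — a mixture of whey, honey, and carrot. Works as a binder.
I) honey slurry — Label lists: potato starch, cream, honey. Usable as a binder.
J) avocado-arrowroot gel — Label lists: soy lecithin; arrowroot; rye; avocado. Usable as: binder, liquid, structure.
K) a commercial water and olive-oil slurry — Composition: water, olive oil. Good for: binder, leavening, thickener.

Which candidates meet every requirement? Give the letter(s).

H, I, K

A: has barley malt, so not kosher-for-Passover — out
B: not usable as a binder; has wheat, so not kosher-for-Passover (and 1 more) — no
C: has peanut, so not peanut-free — reject
D: has peanut, so not peanut-free; has soy, so not soy-free — reject
E: has oat flour, so not kosher-for-Passover — no
F: has crab, so not vegetarian — no
G: has gelatin, so not vegetarian; has peanut, so not peanut-free — out
H: kosher-for-Passover, no peanut — OK
I: nothing on the exclusion list — keep
J: has rye, so not kosher-for-Passover; has soy lecithin, so not soy-free — reject
K: only olive oil and water; none excluded — keep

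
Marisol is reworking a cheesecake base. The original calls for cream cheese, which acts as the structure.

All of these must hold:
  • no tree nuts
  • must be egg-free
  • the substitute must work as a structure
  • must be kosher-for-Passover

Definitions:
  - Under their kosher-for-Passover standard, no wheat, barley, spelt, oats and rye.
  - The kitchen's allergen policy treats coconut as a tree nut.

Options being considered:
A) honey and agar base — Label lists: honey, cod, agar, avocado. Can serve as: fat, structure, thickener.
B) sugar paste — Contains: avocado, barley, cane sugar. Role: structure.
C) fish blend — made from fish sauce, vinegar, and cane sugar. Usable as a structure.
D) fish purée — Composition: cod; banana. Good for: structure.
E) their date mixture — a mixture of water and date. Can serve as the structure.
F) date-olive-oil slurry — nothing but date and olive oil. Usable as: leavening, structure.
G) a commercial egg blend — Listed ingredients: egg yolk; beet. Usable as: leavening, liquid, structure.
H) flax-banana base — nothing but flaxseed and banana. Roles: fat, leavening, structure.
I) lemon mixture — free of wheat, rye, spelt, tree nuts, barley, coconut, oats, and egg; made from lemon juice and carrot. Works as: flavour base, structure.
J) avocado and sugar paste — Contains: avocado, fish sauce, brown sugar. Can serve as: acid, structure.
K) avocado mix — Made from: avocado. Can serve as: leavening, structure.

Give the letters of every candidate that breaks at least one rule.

B, G

A: cod and honey etc. — none of it excluded — valid
B: has barley, so not kosher-for-Passover — no
C: works as a structure, kosher-for-Passover, no egg — valid
D: works as a structure, tree-nut-free, kosher-for-Passover — keep
E: only water and date; none excluded — keep
F: works as a structure, no egg, kosher-for-Passover — valid
G: has egg yolk, so not egg-free — out
H: all constraints satisfied — keep
I: works as a structure, tree-nut-free, kosher-for-Passover — OK
J: all constraints satisfied — keep
K: only avocado; none excluded — valid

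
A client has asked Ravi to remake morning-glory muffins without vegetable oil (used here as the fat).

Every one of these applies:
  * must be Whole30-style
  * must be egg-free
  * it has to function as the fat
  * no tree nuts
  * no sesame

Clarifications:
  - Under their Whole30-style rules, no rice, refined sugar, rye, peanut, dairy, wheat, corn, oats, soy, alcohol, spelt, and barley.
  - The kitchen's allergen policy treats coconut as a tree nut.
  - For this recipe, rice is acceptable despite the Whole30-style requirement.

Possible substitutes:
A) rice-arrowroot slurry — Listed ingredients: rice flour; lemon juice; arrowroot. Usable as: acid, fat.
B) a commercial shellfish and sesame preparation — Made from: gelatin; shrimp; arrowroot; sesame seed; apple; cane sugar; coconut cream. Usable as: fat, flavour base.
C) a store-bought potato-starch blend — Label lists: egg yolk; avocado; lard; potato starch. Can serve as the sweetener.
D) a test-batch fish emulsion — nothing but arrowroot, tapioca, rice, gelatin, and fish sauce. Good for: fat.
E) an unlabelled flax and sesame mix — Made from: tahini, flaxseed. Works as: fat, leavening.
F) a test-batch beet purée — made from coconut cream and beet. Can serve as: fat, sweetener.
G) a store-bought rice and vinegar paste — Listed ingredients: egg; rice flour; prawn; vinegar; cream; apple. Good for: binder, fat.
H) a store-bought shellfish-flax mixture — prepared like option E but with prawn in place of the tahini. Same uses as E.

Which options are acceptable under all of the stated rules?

A: rice is permitted under the Whole30-style carve-out; nothing else excluded — keep
B: has cane sugar, so not Whole30-style; has sesame seed, so not sesame-free (and 1 more) — out
C: not usable as a fat; has egg yolk, so not egg-free — out
D: rice is permitted under the Whole30-style carve-out; nothing else excluded — keep
E: has tahini, so not sesame-free — reject
F: has coconut cream, so not tree-nut-free — out
G: has cream, so not Whole30-style; has egg, so not egg-free — reject
H: only prawn and flaxseed; none excluded — OK

A, D, H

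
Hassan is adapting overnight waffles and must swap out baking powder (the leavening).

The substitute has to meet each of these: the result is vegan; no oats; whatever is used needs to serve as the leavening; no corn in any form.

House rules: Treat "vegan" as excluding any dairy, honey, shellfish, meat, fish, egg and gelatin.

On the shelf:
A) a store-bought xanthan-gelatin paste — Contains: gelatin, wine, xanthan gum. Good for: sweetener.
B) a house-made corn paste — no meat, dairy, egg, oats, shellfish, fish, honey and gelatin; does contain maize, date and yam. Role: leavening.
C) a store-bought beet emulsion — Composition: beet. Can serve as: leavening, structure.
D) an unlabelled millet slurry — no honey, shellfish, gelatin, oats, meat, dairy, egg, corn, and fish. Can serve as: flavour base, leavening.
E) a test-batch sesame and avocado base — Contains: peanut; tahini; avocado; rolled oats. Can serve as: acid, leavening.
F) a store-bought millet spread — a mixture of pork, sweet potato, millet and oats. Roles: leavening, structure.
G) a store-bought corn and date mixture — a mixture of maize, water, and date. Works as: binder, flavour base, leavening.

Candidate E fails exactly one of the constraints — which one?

usable as a leavening: satisfied
vegan: satisfied
corn-free: satisfied
oat-free: has rolled oats — fails

oat-free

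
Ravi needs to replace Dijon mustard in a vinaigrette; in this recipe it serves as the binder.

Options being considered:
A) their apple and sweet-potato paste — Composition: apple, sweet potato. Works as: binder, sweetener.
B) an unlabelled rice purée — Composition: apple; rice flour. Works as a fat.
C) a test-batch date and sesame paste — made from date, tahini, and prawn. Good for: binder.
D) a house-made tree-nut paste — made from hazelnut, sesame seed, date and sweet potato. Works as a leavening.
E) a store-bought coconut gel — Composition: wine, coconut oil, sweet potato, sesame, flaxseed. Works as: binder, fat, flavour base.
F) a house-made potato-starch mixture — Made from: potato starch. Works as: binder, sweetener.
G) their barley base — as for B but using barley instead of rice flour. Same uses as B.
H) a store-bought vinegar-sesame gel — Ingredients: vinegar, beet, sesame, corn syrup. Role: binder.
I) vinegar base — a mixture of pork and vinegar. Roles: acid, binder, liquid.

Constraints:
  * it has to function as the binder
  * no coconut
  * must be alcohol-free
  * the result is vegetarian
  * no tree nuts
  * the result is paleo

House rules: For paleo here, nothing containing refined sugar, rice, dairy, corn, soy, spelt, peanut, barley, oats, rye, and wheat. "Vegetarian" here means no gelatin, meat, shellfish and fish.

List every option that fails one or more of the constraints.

B, C, D, E, G, H, I

A: paleo, no coconut — OK
B: not usable as a binder; has rice flour, so not paleo — no
C: has prawn, so not vegetarian — reject
D: not usable as a binder; has hazelnut, so not tree-nut-free — out
E: has coconut oil, so not coconut-free; has wine, so not alcohol-free — reject
F: only potato starch; none excluded — keep
G: not usable as a binder; has barley, so not paleo — reject
H: has corn syrup, so not paleo — out
I: has pork, so not vegetarian — no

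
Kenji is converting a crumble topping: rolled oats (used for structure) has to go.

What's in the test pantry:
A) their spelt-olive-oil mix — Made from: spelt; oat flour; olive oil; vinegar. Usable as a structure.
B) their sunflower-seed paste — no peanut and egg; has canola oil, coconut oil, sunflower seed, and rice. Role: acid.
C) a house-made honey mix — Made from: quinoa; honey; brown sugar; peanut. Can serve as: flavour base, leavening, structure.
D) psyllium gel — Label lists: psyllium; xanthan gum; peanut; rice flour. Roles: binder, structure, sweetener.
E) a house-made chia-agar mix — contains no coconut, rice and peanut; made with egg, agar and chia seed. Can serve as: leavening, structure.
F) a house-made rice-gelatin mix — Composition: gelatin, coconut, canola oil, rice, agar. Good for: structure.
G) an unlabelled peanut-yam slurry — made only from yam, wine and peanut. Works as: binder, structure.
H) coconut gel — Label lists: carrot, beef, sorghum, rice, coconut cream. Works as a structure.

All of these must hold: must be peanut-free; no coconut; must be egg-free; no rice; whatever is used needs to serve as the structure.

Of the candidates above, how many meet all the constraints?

1

A: oat flour and spelt etc. — none of it excluded — OK
B: not usable as a structure; has coconut oil, so not coconut-free (and 1 more) — no
C: has peanut, so not peanut-free — reject
D: has peanut, so not peanut-free; has rice flour, so not rice-free — reject
E: has egg, so not egg-free — no
F: has coconut, so not coconut-free; has rice, so not rice-free — no
G: has peanut, so not peanut-free — reject
H: has coconut cream, so not coconut-free; has rice, so not rice-free — reject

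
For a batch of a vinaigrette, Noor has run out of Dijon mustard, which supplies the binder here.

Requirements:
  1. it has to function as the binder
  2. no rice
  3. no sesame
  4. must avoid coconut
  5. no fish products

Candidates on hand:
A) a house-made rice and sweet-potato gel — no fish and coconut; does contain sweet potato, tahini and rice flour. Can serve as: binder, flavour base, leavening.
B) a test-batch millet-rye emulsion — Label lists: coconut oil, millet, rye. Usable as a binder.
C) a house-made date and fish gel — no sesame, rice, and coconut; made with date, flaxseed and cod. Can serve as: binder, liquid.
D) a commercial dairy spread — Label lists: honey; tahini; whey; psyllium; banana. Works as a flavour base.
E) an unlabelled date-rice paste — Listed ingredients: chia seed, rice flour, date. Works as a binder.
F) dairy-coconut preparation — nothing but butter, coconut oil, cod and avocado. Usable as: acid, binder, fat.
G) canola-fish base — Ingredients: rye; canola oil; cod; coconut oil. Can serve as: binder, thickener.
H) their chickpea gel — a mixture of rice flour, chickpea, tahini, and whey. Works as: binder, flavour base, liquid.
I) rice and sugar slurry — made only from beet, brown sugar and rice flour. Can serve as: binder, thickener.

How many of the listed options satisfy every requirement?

0

A: has rice flour, so not rice-free; has tahini, so not sesame-free — reject
B: has coconut oil, so not coconut-free — reject
C: has cod, so not fish-free — no
D: not usable as a binder; has tahini, so not sesame-free — no
E: has rice flour, so not rice-free — out
F: has coconut oil, so not coconut-free; has cod, so not fish-free — no
G: has coconut oil, so not coconut-free; has cod, so not fish-free — no
H: has rice flour, so not rice-free; has tahini, so not sesame-free — out
I: has rice flour, so not rice-free — reject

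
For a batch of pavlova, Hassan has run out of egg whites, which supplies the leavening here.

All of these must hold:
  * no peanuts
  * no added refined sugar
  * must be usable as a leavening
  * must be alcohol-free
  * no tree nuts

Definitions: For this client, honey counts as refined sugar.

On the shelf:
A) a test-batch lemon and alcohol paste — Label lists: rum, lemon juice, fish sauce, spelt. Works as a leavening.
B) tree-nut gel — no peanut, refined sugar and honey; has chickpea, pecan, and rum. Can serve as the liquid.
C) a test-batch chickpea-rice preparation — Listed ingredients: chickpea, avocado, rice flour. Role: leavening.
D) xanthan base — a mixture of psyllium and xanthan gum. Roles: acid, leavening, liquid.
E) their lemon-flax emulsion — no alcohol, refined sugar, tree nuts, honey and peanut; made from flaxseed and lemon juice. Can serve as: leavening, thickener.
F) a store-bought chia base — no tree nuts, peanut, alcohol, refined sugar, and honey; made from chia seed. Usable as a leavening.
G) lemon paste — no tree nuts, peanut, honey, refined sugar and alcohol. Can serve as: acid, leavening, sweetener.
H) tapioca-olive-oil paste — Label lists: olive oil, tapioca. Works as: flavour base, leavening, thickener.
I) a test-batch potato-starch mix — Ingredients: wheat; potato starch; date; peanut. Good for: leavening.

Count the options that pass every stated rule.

6

A: has rum, so not alcohol-free — reject
B: not usable as a leavening; has rum, so not alcohol-free (and 1 more) — no
C: all constraints satisfied — keep
D: only psyllium and xanthan gum; none excluded — OK
E: no tree nuts, no-added-sugar — valid
F: every rule checks out — OK
G: no tree nuts, no alcohol — OK
H: all constraints satisfied — valid
I: has peanut, so not peanut-free — reject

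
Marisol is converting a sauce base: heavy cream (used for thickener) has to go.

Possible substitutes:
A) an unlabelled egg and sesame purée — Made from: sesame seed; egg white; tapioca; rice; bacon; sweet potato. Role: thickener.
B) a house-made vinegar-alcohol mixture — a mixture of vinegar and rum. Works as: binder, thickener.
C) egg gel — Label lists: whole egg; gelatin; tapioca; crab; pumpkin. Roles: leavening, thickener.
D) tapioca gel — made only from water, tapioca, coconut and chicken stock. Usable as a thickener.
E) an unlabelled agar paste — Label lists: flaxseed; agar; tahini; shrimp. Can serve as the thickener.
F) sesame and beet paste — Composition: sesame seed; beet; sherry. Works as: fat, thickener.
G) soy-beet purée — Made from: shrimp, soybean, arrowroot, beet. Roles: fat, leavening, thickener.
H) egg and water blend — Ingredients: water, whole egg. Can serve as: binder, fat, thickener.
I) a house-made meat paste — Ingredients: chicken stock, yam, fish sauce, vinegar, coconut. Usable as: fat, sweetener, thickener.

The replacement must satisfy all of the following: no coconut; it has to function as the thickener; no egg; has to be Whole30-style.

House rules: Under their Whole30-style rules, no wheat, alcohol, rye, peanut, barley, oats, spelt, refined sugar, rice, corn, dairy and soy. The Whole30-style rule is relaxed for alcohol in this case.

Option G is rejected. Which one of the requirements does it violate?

usable as a thickener: satisfied
Whole30-style: has soybean — fails
egg-free: satisfied
coconut-free: satisfied

Whole30-style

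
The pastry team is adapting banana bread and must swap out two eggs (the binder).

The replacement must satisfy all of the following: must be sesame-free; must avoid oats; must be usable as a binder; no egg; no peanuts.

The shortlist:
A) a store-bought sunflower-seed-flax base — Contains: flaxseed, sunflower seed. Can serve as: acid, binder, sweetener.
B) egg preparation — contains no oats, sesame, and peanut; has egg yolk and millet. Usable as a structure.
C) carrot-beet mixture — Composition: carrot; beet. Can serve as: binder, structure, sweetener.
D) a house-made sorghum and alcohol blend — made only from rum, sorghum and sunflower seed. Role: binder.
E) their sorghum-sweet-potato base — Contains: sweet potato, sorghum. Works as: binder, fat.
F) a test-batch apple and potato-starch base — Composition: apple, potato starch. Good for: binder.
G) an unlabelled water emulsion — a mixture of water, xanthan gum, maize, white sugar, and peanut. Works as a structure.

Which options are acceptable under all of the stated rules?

A, C, D, E, F

A: works as a binder, no oats, no sesame — valid
B: not usable as a binder; has egg yolk, so not egg-free — no
C: works as a binder, no sesame, no peanut — keep
D: every rule checks out — OK
E: all constraints satisfied — valid
F: every rule checks out — OK
G: not usable as a binder; has peanut, so not peanut-free — reject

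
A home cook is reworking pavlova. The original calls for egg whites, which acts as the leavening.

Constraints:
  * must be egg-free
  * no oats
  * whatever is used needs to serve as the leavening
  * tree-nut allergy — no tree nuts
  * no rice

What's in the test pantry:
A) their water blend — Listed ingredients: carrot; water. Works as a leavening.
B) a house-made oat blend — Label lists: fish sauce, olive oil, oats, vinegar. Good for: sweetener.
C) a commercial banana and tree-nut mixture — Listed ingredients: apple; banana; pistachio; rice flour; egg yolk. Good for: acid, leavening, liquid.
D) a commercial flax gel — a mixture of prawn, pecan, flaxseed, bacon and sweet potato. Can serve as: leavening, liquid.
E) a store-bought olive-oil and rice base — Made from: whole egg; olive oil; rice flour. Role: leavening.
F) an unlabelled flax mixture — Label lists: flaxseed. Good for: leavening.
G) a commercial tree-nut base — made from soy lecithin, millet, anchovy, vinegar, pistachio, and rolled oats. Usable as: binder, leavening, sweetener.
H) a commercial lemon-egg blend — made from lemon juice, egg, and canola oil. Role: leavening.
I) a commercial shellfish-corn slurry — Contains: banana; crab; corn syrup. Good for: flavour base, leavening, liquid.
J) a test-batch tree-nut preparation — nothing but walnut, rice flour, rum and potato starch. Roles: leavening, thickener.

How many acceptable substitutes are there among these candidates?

A: works as a leavening, no rice, no oats — OK
B: not usable as a leavening; has oats, so not oat-free — reject
C: has egg yolk, so not egg-free; has pistachio, so not tree-nut-free (and 1 more) — out
D: has pecan, so not tree-nut-free — out
E: has whole egg, so not egg-free; has rice flour, so not rice-free — no
F: works as a leavening, no tree nuts, no oats — valid
G: has rolled oats, so not oat-free; has pistachio, so not tree-nut-free — no
H: has egg, so not egg-free — no
I: every rule checks out — OK
J: has walnut, so not tree-nut-free; has rice flour, so not rice-free — reject

3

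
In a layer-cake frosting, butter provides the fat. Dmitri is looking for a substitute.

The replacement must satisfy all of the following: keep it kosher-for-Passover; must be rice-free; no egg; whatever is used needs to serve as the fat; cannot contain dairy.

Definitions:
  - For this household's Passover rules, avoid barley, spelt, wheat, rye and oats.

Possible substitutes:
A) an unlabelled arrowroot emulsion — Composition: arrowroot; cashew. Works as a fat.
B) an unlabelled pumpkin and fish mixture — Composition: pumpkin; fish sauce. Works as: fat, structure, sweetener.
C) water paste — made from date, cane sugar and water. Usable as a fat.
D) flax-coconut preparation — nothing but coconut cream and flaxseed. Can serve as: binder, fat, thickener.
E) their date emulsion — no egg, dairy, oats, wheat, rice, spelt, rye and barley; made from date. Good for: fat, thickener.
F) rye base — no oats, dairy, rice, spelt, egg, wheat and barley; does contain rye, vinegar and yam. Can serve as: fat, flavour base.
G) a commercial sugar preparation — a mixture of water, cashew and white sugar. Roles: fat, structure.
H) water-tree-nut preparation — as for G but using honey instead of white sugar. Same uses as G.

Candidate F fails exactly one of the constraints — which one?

kosher-for-Passover

usable as a fat: satisfied
kosher-for-Passover: has rye — fails
egg-free: satisfied
dairy-free: satisfied
rice-free: satisfied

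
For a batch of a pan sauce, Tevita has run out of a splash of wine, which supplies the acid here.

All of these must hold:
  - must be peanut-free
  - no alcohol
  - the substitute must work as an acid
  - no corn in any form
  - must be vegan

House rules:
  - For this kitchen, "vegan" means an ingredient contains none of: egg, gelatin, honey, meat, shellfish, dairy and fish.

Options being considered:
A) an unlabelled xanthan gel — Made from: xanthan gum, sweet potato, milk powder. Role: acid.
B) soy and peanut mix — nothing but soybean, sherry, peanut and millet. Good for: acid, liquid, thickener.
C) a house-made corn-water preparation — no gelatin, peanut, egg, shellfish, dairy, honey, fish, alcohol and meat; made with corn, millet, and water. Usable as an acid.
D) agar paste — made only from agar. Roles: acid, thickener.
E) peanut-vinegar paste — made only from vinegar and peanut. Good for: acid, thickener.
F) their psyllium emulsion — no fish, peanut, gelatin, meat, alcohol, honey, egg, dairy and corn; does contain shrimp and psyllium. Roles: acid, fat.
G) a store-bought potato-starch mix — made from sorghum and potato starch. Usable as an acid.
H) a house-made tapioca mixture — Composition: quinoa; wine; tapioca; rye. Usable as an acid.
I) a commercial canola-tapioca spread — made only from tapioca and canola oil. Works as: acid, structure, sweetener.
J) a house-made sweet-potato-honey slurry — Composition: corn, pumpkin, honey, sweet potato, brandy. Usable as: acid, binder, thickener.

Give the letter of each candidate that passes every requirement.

A: has milk powder, so not vegan — out
B: has sherry, so not alcohol-free; has peanut, so not peanut-free — reject
C: has corn, so not corn-free — reject
D: vegan, no alcohol — keep
E: has peanut, so not peanut-free — out
F: has shrimp, so not vegan — no
G: only sorghum and potato starch; none excluded — valid
H: has wine, so not alcohol-free — out
I: only tapioca and canola oil; none excluded — valid
J: has honey, so not vegan; has brandy, so not alcohol-free (and 1 more) — reject

D, G, I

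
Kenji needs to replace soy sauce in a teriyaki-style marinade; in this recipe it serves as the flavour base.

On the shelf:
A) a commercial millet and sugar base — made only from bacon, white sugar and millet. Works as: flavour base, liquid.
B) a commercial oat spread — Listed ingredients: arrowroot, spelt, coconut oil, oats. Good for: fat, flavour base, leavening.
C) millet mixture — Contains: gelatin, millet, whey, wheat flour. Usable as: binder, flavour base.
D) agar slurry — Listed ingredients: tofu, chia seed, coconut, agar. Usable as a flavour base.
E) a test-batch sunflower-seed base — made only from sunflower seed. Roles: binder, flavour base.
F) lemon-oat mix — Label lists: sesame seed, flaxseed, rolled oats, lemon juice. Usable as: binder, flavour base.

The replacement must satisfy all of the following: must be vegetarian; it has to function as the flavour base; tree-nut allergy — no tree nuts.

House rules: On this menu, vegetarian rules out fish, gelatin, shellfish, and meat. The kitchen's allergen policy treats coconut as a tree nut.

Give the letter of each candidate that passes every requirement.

E, F

A: has bacon, so not vegetarian — no
B: has coconut oil, so not tree-nut-free — out
C: has gelatin, so not vegetarian — no
D: has coconut, so not tree-nut-free — no
E: every rule checks out — OK
F: rolled oats and sesame seed etc. — none of it excluded — OK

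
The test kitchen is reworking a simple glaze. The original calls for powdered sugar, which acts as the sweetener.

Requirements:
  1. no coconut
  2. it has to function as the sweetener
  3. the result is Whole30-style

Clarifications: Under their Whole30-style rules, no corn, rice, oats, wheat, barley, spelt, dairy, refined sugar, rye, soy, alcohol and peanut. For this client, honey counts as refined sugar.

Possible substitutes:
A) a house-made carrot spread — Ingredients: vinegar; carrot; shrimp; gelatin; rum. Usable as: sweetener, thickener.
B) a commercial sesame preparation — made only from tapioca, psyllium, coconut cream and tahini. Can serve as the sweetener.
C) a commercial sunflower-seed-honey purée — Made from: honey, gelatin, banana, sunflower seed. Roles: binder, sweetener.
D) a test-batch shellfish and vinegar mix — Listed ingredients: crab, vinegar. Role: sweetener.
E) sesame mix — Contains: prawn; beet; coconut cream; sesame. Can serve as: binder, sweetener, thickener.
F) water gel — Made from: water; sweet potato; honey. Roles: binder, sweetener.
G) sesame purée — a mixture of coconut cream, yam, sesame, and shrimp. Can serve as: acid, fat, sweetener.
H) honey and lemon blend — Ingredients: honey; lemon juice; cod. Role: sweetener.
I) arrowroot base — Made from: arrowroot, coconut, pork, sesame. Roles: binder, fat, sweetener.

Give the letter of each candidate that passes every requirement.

A: has rum, so not Whole30-style — no
B: has coconut cream, so not coconut-free — reject
C: has honey, so not Whole30-style — out
D: Whole30-style, no coconut — valid
E: has coconut cream, so not coconut-free — out
F: has honey, so not Whole30-style — out
G: has coconut cream, so not coconut-free — out
H: has honey, so not Whole30-style — out
I: has coconut, so not coconut-free — no

D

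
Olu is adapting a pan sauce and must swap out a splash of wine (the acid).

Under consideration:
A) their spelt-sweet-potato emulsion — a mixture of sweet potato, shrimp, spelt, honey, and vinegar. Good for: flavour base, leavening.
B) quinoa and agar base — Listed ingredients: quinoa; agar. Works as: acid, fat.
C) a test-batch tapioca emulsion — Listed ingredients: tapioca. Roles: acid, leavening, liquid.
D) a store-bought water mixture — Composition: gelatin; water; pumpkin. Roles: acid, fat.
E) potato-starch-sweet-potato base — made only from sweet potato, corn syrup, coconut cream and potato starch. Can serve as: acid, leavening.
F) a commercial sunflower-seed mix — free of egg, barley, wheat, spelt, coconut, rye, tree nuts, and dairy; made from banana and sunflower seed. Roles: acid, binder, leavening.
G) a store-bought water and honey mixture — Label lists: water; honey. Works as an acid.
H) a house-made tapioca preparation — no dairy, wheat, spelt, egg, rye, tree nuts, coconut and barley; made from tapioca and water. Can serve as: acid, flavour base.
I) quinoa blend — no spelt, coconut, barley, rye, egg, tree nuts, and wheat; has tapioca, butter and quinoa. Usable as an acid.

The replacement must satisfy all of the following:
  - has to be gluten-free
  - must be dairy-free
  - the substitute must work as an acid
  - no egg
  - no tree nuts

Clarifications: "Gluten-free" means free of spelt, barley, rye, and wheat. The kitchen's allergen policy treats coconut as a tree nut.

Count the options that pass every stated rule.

A: not usable as an acid; has spelt, so not gluten-free — no
B: every rule checks out — keep
C: no dairy, gluten-free — OK
D: works as an acid, tree-nut-free, no dairy — valid
E: has coconut cream, so not tree-nut-free — reject
F: nothing on the exclusion list — OK
G: tree-nut-free, no dairy — OK
H: tree-nut-free, no egg — OK
I: has butter, so not dairy-free — out

6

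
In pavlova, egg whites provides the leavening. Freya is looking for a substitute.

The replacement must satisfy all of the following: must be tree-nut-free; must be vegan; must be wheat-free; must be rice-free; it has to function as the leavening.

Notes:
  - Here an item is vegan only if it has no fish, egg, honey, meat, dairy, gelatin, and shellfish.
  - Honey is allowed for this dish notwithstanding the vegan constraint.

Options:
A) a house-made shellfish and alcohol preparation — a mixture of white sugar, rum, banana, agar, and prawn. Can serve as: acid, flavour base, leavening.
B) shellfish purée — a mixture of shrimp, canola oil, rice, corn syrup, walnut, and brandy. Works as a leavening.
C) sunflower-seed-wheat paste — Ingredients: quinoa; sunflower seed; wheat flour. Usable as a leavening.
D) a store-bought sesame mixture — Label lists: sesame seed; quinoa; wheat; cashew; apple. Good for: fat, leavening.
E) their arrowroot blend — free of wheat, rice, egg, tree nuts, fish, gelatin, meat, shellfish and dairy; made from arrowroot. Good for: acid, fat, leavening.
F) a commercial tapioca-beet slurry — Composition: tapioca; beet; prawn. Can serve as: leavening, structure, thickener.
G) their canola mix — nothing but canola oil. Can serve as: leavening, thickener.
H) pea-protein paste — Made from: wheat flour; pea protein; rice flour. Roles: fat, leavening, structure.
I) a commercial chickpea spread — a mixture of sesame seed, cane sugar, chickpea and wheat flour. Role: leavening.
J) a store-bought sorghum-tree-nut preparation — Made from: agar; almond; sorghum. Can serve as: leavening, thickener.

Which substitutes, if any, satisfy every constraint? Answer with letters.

A: has prawn, so not vegan — out
B: has shrimp, so not vegan; has rice, so not rice-free (and 1 more) — no
C: has wheat flour, so not wheat-free — out
D: has wheat, so not wheat-free; has cashew, so not tree-nut-free — no
E: every rule checks out — keep
F: has prawn, so not vegan — out
G: only canola oil; none excluded — OK
H: has rice flour, so not rice-free; has wheat flour, so not wheat-free — no
I: has wheat flour, so not wheat-free — reject
J: has almond, so not tree-nut-free — out

E, G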